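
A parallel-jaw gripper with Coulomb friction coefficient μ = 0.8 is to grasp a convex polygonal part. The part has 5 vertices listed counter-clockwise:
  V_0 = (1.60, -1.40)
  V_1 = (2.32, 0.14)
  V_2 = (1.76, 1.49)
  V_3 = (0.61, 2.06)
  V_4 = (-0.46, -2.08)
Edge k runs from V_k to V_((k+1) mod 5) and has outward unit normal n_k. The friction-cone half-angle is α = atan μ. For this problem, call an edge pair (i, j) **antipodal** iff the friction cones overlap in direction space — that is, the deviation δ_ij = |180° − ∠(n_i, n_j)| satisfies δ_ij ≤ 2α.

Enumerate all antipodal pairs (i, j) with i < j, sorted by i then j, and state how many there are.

count = 4; pairs: (0,3), (1,3), (2,4), (3,4)

α = atan 0.8 = 38.66°;  2α = 77.32°
n_0 = (+0.9059, -0.4235)
n_1 = (+0.9237, +0.3832)
n_2 = (+0.4441, +0.8960)
n_3 = (-0.9682, +0.2502)
n_4 = (+0.3135, -0.9496)
  (0,1): δ = 132.41°  ·
  (0,2): δ = 91.31°  ·
  (0,3): δ = 10.57°  ✓
  (0,4): δ = 133.33°  ·
  (1,2): δ = 138.89°  ·
  (1,3): δ = 37.02°  ✓
  (1,4): δ = 85.74°  ·
  (2,3): δ = 78.13°  ·
  (2,4): δ = 44.63°  ✓
  (3,4): δ = 57.24°  ✓
antipodal pairs: 4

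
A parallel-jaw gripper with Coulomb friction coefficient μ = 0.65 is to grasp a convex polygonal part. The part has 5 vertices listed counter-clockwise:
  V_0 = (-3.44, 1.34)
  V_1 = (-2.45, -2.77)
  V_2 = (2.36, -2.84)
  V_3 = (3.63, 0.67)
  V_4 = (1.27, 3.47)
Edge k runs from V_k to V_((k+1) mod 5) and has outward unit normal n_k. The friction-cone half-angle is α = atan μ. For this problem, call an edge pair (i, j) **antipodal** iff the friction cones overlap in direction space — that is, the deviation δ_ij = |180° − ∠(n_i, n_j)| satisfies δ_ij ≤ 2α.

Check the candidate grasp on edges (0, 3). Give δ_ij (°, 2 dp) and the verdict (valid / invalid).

δ = 26.58°, valid

α = atan 0.65 = 33.02°;  2α = 66.05°
edge 0: e_0 = (+0.99, -4.11);  n_0 = (-0.9722, -0.2342)
edge 3: e_3 = (-2.36, +2.80);  n_3 = (+0.7646, +0.6445)
∠(n_0, n_3) = 153.42°
δ = |180° − 153.42°| = 26.58°
26.58° ≤ 2α = 66.05°  →  valid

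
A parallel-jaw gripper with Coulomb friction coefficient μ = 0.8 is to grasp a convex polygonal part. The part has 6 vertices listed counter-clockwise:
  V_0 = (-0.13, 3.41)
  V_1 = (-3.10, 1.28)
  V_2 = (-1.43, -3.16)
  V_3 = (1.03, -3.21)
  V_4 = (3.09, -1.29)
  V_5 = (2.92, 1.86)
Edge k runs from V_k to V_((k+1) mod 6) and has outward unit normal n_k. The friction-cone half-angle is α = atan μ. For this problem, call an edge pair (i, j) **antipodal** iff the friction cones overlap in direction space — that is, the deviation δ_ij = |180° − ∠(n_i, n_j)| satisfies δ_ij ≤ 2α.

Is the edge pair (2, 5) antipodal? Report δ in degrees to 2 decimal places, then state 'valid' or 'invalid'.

α = atan 0.8 = 38.66°;  2α = 77.32°
edge 2: e_2 = (+2.46, -0.05);  n_2 = (-0.0203, -0.9998)
edge 5: e_5 = (-3.05, +1.55);  n_5 = (+0.4530, +0.8915)
∠(n_2, n_5) = 154.22°
δ = |180° − 154.22°| = 25.78°
25.78° ≤ 2α = 77.32°  →  valid

δ = 25.78°, valid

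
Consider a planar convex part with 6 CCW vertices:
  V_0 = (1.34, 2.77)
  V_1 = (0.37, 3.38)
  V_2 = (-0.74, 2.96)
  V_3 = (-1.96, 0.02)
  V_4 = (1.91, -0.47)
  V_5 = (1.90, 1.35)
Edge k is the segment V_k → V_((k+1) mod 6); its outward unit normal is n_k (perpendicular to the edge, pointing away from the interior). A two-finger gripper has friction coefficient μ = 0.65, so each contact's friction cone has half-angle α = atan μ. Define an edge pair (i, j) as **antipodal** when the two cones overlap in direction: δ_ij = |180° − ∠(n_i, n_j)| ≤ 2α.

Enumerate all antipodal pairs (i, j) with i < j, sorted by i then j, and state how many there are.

count = 5; pairs: (0,3), (1,3), (2,4), (2,5), (3,5)

α = atan 0.65 = 33.02°;  2α = 66.05°
n_0 = (+0.5324, +0.8465)
n_1 = (-0.3539, +0.9353)
n_2 = (-0.9236, +0.3833)
n_3 = (-0.1256, -0.9921)
n_4 = (+1.0000, +0.0055)
n_5 = (+0.9303, +0.3669)
  (0,1): δ = 127.11°  ·
  (0,2): δ = 80.37°  ·
  (0,3): δ = 24.95°  ✓
  (0,4): δ = 122.48°  ·
  (0,5): δ = 143.69°  ·
  (1,2): δ = 133.26°  ·
  (1,3): δ = 27.94°  ✓
  (1,4): δ = 69.59°  ·
  (1,5): δ = 90.80°  ·
  (2,3): δ = 74.68°  ·
  (2,4): δ = 22.85°  ✓
  (2,5): δ = 44.06°  ✓
  (3,4): δ = 82.47°  ·
  (3,5): δ = 61.26°  ✓
  (4,5): δ = 158.79°  ·
antipodal pairs: 5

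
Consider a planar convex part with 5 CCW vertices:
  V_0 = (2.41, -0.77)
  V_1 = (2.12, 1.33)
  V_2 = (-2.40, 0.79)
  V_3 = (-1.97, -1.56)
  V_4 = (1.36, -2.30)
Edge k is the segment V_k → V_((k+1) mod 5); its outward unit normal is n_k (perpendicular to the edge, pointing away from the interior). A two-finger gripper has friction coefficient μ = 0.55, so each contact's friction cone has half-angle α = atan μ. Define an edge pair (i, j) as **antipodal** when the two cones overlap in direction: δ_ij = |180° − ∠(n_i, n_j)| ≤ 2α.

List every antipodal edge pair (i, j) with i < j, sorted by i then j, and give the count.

count = 4; pairs: (0,2), (1,3), (1,4), (2,4)

α = atan 0.55 = 28.81°;  2α = 57.62°
n_0 = (+0.9906, +0.1368)
n_1 = (-0.1186, +0.9929)
n_2 = (-0.9837, -0.1800)
n_3 = (-0.2169, -0.9762)
n_4 = (+0.8245, -0.5658)
  (0,1): δ = 91.05°  ·
  (0,2): δ = 2.51°  ✓
  (0,3): δ = 69.61°  ·
  (0,4): δ = 137.68°  ·
  (1,2): δ = 86.44°  ·
  (1,3): δ = 19.34°  ✓
  (1,4): δ = 48.73°  ✓
  (2,3): δ = 112.90°  ·
  (2,4): δ = 44.83°  ✓
  (3,4): δ = 111.93°  ·
antipodal pairs: 4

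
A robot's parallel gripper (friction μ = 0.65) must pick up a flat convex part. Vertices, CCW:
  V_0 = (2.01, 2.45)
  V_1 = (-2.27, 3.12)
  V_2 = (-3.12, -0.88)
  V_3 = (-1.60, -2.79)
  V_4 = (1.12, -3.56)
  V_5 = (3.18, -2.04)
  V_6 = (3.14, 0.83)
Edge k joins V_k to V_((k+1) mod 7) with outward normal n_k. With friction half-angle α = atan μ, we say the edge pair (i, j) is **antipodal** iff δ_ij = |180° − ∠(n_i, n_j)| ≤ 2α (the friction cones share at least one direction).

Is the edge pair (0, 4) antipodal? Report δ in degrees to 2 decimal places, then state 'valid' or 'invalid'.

δ = 45.32°, valid

α = atan 0.65 = 33.02°;  2α = 66.05°
edge 0: e_0 = (-4.28, +0.67);  n_0 = (+0.1547, +0.9880)
edge 4: e_4 = (+2.06, +1.52);  n_4 = (+0.5937, -0.8047)
∠(n_0, n_4) = 134.68°
δ = |180° − 134.68°| = 45.32°
45.32° ≤ 2α = 66.05°  →  valid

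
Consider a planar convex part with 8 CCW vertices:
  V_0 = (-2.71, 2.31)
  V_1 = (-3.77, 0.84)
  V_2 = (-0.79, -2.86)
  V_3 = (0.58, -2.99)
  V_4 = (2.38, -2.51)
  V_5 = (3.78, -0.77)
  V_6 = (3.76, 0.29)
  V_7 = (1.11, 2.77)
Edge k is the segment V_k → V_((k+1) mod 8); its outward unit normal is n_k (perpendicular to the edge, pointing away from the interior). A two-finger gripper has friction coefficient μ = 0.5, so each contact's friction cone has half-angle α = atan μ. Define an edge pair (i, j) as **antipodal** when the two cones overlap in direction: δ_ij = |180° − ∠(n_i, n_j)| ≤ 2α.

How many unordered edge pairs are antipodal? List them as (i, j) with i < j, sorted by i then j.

α = atan 0.5 = 26.57°;  2α = 53.13°
n_0 = (-0.8111, +0.5849)
n_1 = (-0.7788, -0.6273)
n_2 = (-0.0945, -0.9955)
n_3 = (+0.2577, -0.9662)
n_4 = (+0.7791, -0.6269)
n_5 = (+0.9998, +0.0189)
n_6 = (+0.6833, +0.7301)
n_7 = (-0.1196, +0.9928)
  (0,1): δ = 105.36°  ·
  (0,2): δ = 59.63°  ·
  (0,3): δ = 39.27°  ✓
  (0,4): δ = 3.03°  ✓
  (0,5): δ = 36.88°  ✓
  (0,6): δ = 82.69°  ·
  (0,7): δ = 132.66°  ·
  (1,2): δ = 134.27°  ·
  (1,3): δ = 113.92°  ·
  (1,4): δ = 77.67°  ·
  (1,5): δ = 37.77°  ✓
  (1,6): δ = 8.05°  ✓
  (1,7): δ = 58.02°  ·
  (2,3): δ = 159.65°  ·
  (2,4): δ = 123.40°  ·
  (2,5): δ = 83.50°  ·
  (2,6): δ = 37.68°  ✓
  (2,7): δ = 12.29°  ✓
  (3,4): δ = 143.75°  ·
  (3,5): δ = 103.85°  ·
  (3,6): δ = 58.03°  ·
  (3,7): δ = 8.06°  ✓
  (4,5): δ = 140.10°  ·
  (4,6): δ = 94.28°  ·
  (4,7): δ = 44.31°  ✓
  (5,6): δ = 134.18°  ·
  (5,7): δ = 84.21°  ·
  (6,7): δ = 130.03°  ·
antipodal pairs: 9

count = 9; pairs: (0,3), (0,4), (0,5), (1,5), (1,6), (2,6), (2,7), (3,7), (4,7)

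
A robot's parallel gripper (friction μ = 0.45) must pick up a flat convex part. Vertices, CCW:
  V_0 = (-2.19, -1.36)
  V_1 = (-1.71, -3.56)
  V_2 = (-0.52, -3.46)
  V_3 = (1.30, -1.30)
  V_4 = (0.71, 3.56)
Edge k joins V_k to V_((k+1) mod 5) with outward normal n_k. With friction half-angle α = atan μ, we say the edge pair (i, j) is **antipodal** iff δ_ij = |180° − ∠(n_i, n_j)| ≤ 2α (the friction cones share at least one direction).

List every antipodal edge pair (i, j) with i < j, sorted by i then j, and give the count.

count = 3; pairs: (0,3), (2,4), (3,4)

α = atan 0.45 = 24.23°;  2α = 48.46°
n_0 = (-0.9770, -0.2132)
n_1 = (+0.0837, -0.9965)
n_2 = (+0.7647, -0.6444)
n_3 = (+0.9927, +0.1205)
n_4 = (-0.8615, +0.5078)
  (0,1): δ = 97.50°  ·
  (0,2): δ = 52.43°  ·
  (0,3): δ = 5.39°  ✓
  (0,4): δ = 137.18°  ·
  (1,2): δ = 134.92°  ·
  (1,3): δ = 87.88°  ·
  (1,4): δ = 54.68°  ·
  (2,3): δ = 132.96°  ·
  (2,4): δ = 9.60°  ✓
  (3,4): δ = 37.44°  ✓
antipodal pairs: 3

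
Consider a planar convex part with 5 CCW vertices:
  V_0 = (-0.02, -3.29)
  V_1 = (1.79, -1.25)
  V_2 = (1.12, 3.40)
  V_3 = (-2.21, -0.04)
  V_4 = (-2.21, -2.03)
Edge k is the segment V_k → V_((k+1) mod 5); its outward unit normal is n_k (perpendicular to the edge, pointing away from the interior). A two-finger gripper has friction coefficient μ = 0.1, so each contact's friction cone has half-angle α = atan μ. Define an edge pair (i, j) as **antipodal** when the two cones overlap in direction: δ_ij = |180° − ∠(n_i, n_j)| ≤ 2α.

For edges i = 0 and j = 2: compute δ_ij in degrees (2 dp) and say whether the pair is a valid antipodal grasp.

δ = 2.49°, valid

α = atan 0.1 = 5.71°;  2α = 11.42°
edge 0: e_0 = (+1.81, +2.04);  n_0 = (+0.7480, -0.6637)
edge 2: e_2 = (-3.33, -3.44);  n_2 = (-0.7185, +0.6955)
∠(n_0, n_2) = 177.51°
δ = |180° − 177.51°| = 2.49°
2.49° ≤ 2α = 11.42°  →  valid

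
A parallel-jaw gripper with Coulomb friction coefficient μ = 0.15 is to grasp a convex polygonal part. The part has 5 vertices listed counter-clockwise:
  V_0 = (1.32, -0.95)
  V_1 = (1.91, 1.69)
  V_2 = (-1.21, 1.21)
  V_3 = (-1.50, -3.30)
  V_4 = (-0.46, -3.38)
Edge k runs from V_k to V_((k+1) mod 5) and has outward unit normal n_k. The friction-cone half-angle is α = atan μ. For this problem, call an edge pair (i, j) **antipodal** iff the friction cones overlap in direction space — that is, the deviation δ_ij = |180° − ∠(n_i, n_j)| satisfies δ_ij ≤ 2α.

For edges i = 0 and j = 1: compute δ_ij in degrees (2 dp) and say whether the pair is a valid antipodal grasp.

δ = 68.66°, invalid

α = atan 0.15 = 8.53°;  2α = 17.06°
edge 0: e_0 = (+0.59, +2.64);  n_0 = (+0.9759, -0.2181)
edge 1: e_1 = (-3.12, -0.48);  n_1 = (-0.1521, +0.9884)
∠(n_0, n_1) = 111.34°
δ = |180° − 111.34°| = 68.66°
68.66° > 2α = 17.06°  →  invalid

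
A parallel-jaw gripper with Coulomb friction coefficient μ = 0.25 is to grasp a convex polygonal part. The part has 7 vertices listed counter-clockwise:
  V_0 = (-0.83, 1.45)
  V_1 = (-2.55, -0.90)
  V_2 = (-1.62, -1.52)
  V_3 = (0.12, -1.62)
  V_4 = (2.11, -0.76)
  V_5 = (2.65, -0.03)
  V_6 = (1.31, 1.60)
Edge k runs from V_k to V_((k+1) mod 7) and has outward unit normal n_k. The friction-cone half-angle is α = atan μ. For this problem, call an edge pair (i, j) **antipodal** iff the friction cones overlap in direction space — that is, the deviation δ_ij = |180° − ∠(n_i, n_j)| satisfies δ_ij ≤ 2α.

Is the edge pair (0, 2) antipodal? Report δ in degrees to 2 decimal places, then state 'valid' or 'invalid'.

α = atan 0.25 = 14.04°;  2α = 28.07°
edge 0: e_0 = (-1.72, -2.35);  n_0 = (-0.8070, +0.5906)
edge 2: e_2 = (+1.74, -0.10);  n_2 = (-0.0574, -0.9984)
∠(n_0, n_2) = 122.91°
δ = |180° − 122.91°| = 57.09°
57.09° > 2α = 28.07°  →  invalid

δ = 57.09°, invalid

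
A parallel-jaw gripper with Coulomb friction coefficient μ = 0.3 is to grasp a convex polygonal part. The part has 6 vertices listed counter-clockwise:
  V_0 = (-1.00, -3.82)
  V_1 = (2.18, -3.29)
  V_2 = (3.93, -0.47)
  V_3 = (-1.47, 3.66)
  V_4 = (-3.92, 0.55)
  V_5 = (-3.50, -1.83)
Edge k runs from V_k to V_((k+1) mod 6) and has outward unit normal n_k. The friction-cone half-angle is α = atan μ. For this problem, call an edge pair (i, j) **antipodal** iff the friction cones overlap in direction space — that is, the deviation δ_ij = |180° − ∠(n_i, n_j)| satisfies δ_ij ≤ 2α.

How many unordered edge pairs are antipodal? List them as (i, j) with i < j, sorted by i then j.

count = 2; pairs: (1,3), (2,5)

α = atan 0.3 = 16.70°;  2α = 33.40°
n_0 = (+0.1644, -0.9864)
n_1 = (+0.8497, -0.5273)
n_2 = (+0.6075, +0.7943)
n_3 = (-0.7855, +0.6188)
n_4 = (-0.9848, -0.1738)
n_5 = (-0.6228, -0.7824)
  (0,1): δ = 131.28°  ·
  (0,2): δ = 46.87°  ·
  (0,3): δ = 42.31°  ·
  (0,4): δ = 90.55°  ·
  (0,5): δ = 132.02°  ·
  (1,2): δ = 95.59°  ·
  (1,3): δ = 6.41°  ✓
  (1,4): δ = 41.83°  ·
  (1,5): δ = 83.30°  ·
  (2,3): δ = 90.82°  ·
  (2,4): δ = 42.58°  ·
  (2,5): δ = 1.11°  ✓
  (3,4): δ = 131.76°  ·
  (3,5): δ = 90.29°  ·
  (4,5): δ = 138.53°  ·
antipodal pairs: 2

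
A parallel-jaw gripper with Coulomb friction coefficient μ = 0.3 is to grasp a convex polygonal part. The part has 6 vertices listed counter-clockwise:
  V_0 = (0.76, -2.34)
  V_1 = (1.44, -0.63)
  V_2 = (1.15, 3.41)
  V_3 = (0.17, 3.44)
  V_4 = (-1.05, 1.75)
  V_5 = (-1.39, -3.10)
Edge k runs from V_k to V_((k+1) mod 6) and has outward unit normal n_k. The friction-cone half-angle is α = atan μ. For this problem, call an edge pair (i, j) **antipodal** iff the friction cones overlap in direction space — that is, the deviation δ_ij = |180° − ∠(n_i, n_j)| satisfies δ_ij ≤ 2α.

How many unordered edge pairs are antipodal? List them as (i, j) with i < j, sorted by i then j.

count = 4; pairs: (0,3), (0,4), (1,4), (2,5)

α = atan 0.3 = 16.70°;  2α = 33.40°
n_0 = (+0.9292, -0.3695)
n_1 = (+0.9974, +0.0716)
n_2 = (+0.0306, +0.9995)
n_3 = (-0.8108, +0.5853)
n_4 = (-0.9976, +0.0699)
n_5 = (+0.3333, -0.9428)
  (0,1): δ = 154.21°  ·
  (0,2): δ = 70.07°  ·
  (0,3): δ = 14.14°  ✓
  (0,4): δ = 17.68°  ✓
  (0,5): δ = 131.15°  ·
  (1,2): δ = 95.86°  ·
  (1,3): δ = 39.93°  ·
  (1,4): δ = 8.12°  ✓
  (1,5): δ = 105.36°  ·
  (2,3): δ = 124.07°  ·
  (2,4): δ = 92.26°  ·
  (2,5): δ = 21.22°  ✓
  (3,4): δ = 148.18°  ·
  (3,5): δ = 34.71°  ·
  (4,5): δ = 66.52°  ·
antipodal pairs: 4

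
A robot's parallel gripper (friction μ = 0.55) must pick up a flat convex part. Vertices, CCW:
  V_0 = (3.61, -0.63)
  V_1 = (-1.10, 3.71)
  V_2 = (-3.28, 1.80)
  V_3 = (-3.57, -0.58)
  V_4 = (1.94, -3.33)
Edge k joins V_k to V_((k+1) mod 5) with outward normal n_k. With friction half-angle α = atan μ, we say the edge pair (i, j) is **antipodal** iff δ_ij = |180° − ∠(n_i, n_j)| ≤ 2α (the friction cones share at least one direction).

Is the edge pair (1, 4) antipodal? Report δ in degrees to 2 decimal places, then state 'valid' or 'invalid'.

δ = 17.04°, valid

α = atan 0.55 = 28.81°;  2α = 57.62°
edge 1: e_1 = (-2.18, -1.91);  n_1 = (-0.6590, +0.7521)
edge 4: e_4 = (+1.67, +2.70);  n_4 = (+0.8505, -0.5260)
∠(n_1, n_4) = 162.96°
δ = |180° − 162.96°| = 17.04°
17.04° ≤ 2α = 57.62°  →  valid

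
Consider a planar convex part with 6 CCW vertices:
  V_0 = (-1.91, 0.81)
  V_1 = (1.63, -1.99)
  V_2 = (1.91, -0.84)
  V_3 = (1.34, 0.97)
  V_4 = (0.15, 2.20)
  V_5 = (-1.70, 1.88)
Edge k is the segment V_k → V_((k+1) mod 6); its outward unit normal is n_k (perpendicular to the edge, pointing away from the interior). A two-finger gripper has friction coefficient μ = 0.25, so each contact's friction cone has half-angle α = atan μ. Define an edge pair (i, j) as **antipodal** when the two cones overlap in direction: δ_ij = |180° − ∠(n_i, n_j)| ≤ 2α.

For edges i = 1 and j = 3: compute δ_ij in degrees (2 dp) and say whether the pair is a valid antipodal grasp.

α = atan 0.25 = 14.04°;  2α = 28.07°
edge 1: e_1 = (+0.28, +1.15);  n_1 = (+0.9716, -0.2366)
edge 3: e_3 = (-1.19, +1.23);  n_3 = (+0.7187, +0.6953)
∠(n_1, n_3) = 57.74°
δ = |180° − 57.74°| = 122.26°
122.26° > 2α = 28.07°  →  invalid

δ = 122.26°, invalid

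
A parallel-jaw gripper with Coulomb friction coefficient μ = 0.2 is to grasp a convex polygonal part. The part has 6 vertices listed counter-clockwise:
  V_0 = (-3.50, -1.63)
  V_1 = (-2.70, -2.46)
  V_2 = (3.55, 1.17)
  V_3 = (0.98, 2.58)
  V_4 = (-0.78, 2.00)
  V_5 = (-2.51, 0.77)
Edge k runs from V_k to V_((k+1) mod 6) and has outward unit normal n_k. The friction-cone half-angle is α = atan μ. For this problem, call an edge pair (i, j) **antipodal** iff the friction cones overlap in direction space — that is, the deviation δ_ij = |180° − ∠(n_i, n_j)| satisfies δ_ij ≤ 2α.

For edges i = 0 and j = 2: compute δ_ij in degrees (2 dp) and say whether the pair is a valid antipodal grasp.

δ = 17.30°, valid

α = atan 0.2 = 11.31°;  2α = 22.62°
edge 0: e_0 = (+0.80, -0.83);  n_0 = (-0.7200, -0.6940)
edge 2: e_2 = (-2.57, +1.41);  n_2 = (+0.4810, +0.8767)
∠(n_0, n_2) = 162.70°
δ = |180° − 162.70°| = 17.30°
17.30° ≤ 2α = 22.62°  →  valid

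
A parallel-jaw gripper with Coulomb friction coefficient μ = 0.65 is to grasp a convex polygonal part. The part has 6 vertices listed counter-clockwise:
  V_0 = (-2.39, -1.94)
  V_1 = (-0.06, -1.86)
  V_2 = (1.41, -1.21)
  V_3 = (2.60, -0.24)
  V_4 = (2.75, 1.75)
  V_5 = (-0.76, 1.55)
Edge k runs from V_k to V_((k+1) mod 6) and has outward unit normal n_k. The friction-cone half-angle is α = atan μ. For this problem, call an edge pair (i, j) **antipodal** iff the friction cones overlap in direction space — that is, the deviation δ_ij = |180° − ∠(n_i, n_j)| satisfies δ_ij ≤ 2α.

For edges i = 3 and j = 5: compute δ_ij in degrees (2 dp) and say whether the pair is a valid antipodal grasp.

α = atan 0.65 = 33.02°;  2α = 66.05°
edge 3: e_3 = (+0.15, +1.99);  n_3 = (+0.9972, -0.0752)
edge 5: e_5 = (-1.63, -3.49);  n_5 = (-0.9061, +0.4232)
∠(n_3, n_5) = 159.28°
δ = |180° − 159.28°| = 20.72°
20.72° ≤ 2α = 66.05°  →  valid

δ = 20.72°, valid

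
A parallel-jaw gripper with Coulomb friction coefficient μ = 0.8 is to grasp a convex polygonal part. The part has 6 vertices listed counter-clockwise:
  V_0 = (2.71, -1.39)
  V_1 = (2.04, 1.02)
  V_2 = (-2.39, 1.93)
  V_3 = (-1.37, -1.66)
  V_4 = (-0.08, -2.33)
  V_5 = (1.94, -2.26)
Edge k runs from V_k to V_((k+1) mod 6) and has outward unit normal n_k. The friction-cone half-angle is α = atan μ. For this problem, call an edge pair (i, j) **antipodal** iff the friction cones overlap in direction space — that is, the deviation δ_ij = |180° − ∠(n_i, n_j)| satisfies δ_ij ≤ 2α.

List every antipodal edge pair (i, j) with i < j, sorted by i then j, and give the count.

count = 8; pairs: (0,2), (0,3), (0,4), (1,2), (1,3), (1,4), (1,5), (2,5)

α = atan 0.8 = 38.66°;  2α = 77.32°
n_0 = (+0.9635, +0.2679)
n_1 = (+0.2012, +0.9795)
n_2 = (-0.9619, -0.2733)
n_3 = (-0.4609, -0.8874)
n_4 = (+0.0346, -0.9994)
n_5 = (+0.7488, -0.6628)
  (0,1): δ = 117.14°  ·
  (0,2): δ = 0.32°  ✓
  (0,3): δ = 47.02°  ✓
  (0,4): δ = 76.45°  ✓
  (0,5): δ = 122.95°  ·
  (1,2): δ = 62.53°  ✓
  (1,3): δ = 15.84°  ✓
  (1,4): δ = 13.59°  ✓
  (1,5): δ = 60.10°  ✓
  (2,3): δ = 133.31°  ·
  (2,4): δ = 103.88°  ·
  (2,5): δ = 57.37°  ✓
  (3,4): δ = 150.57°  ·
  (3,5): δ = 104.06°  ·
  (4,5): δ = 133.50°  ·
antipodal pairs: 8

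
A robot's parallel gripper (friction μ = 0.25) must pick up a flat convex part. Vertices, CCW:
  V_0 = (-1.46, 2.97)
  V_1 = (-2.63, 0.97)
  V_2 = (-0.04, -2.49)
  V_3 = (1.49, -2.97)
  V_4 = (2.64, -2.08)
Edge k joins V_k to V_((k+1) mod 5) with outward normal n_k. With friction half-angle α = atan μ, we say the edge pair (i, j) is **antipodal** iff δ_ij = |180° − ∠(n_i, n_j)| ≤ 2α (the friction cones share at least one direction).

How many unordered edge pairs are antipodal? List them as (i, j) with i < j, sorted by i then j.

count = 2; pairs: (0,3), (1,4)

α = atan 0.25 = 14.04°;  2α = 28.07°
n_0 = (-0.8632, +0.5049)
n_1 = (-0.8006, -0.5993)
n_2 = (-0.2993, -0.9541)
n_3 = (+0.6120, -0.7908)
n_4 = (+0.7763, +0.6303)
  (0,1): δ = 112.86°  ·
  (0,2): δ = 77.09°  ·
  (0,3): δ = 21.94°  ✓
  (0,4): δ = 69.40°  ·
  (1,2): δ = 144.23°  ·
  (1,3): δ = 89.08°  ·
  (1,4): δ = 2.26°  ✓
  (2,3): δ = 124.85°  ·
  (2,4): δ = 33.51°  ·
  (3,4): δ = 88.66°  ·
antipodal pairs: 2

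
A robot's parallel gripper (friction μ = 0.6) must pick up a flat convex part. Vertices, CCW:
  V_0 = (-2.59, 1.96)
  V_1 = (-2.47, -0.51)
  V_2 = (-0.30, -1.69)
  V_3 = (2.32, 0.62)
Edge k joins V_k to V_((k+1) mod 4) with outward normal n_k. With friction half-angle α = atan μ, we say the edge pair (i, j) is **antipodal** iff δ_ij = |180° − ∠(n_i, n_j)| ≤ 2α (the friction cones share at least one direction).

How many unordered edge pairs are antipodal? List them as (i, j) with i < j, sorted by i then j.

count = 3; pairs: (0,2), (1,3), (2,3)

α = atan 0.6 = 30.96°;  2α = 61.93°
n_0 = (-0.9988, -0.0485)
n_1 = (-0.4777, -0.8785)
n_2 = (+0.6613, -0.7501)
n_3 = (+0.2633, +0.9647)
  (0,1): δ = 121.32°  ·
  (0,2): δ = 51.38°  ✓
  (0,3): δ = 71.95°  ·
  (1,2): δ = 110.06°  ·
  (1,3): δ = 13.27°  ✓
  (2,3): δ = 56.67°  ✓
antipodal pairs: 3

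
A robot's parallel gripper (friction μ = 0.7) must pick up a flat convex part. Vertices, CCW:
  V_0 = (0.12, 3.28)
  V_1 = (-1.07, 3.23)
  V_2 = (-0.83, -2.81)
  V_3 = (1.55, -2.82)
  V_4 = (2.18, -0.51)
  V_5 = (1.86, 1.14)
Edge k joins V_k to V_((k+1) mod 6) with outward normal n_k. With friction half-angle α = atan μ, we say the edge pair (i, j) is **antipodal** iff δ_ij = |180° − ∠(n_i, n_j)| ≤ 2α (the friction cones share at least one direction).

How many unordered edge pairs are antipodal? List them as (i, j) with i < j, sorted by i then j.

count = 5; pairs: (0,2), (1,3), (1,4), (1,5), (2,5)

α = atan 0.7 = 34.99°;  2α = 69.98°
n_0 = (-0.0420, +0.9991)
n_1 = (-0.9992, -0.0397)
n_2 = (-0.0042, -1.0000)
n_3 = (+0.9648, -0.2631)
n_4 = (+0.9817, +0.1904)
n_5 = (+0.7759, +0.6309)
  (0,1): δ = 90.13°  ·
  (0,2): δ = 2.65°  ✓
  (0,3): δ = 72.34°  ·
  (0,4): δ = 98.57°  ·
  (0,5): δ = 126.71°  ·
  (1,2): δ = 92.52°  ·
  (1,3): δ = 17.53°  ✓
  (1,4): δ = 8.70°  ✓
  (1,5): δ = 36.84°  ✓
  (2,3): δ = 105.01°  ·
  (2,4): δ = 78.78°  ·
  (2,5): δ = 50.65°  ✓
  (3,4): δ = 153.77°  ·
  (3,5): δ = 125.63°  ·
  (4,5): δ = 151.86°  ·
antipodal pairs: 5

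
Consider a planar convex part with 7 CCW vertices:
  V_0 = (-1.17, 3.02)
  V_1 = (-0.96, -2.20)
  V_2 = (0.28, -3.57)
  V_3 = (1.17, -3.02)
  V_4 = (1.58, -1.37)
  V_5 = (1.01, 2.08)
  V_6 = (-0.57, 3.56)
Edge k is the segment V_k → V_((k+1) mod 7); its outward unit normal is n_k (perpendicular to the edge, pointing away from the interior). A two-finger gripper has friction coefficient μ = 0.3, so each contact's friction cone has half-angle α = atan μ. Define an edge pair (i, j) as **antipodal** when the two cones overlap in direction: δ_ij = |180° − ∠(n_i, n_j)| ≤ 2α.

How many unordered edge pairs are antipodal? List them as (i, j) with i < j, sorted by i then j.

α = atan 0.3 = 16.70°;  2α = 33.40°
n_0 = (-0.9992, -0.0402)
n_1 = (-0.7414, -0.6711)
n_2 = (+0.5257, -0.8507)
n_3 = (+0.9705, -0.2412)
n_4 = (+0.9866, +0.1630)
n_5 = (+0.6836, +0.7298)
n_6 = (-0.6690, +0.7433)
  (0,1): δ = 140.16°  ·
  (0,2): δ = 60.59°  ·
  (0,3): δ = 16.26°  ✓
  (0,4): δ = 7.08°  ✓
  (0,5): δ = 44.57°  ·
  (0,6): δ = 129.68°  ·
  (1,2): δ = 100.43°  ·
  (1,3): δ = 56.10°  ·
  (1,4): δ = 32.77°  ✓
  (1,5): δ = 4.72°  ✓
  (1,6): δ = 89.84°  ·
  (2,3): δ = 135.67°  ·
  (2,4): δ = 112.33°  ·
  (2,5): δ = 74.84°  ·
  (2,6): δ = 10.27°  ✓
  (3,4): δ = 156.66°  ·
  (3,5): δ = 119.17°  ·
  (3,6): δ = 34.06°  ·
  (4,5): δ = 142.51°  ·
  (4,6): δ = 57.39°  ·
  (5,6): δ = 94.88°  ·
antipodal pairs: 5

count = 5; pairs: (0,3), (0,4), (1,4), (1,5), (2,6)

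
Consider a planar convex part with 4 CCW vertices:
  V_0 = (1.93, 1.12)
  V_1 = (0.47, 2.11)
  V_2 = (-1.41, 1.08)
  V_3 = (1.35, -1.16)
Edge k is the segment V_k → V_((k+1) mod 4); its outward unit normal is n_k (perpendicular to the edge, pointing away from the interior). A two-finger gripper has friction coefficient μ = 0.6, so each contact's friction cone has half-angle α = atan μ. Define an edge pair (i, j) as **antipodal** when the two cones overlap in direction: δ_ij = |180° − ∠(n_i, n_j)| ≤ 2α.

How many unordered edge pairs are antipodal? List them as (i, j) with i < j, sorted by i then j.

α = atan 0.6 = 30.96°;  2α = 61.93°
n_0 = (+0.5612, +0.8277)
n_1 = (-0.4805, +0.8770)
n_2 = (-0.6302, -0.7765)
n_3 = (+0.9691, -0.2465)
  (0,1): δ = 117.14°  ·
  (0,2): δ = 4.92°  ✓
  (0,3): δ = 109.87°  ·
  (1,2): δ = 67.78°  ·
  (1,3): δ = 47.01°  ✓
  (2,3): δ = 65.21°  ·
antipodal pairs: 2

count = 2; pairs: (0,2), (1,3)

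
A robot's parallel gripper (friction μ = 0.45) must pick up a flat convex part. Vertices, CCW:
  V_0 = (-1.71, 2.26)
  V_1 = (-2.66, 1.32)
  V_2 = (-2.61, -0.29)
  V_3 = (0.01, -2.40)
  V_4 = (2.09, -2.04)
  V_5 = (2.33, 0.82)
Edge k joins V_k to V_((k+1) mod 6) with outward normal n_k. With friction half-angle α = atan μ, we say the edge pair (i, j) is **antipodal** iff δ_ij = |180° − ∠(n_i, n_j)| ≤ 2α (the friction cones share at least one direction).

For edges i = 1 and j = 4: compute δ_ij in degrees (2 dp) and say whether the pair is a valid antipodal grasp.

δ = 6.58°, valid

α = atan 0.45 = 24.23°;  2α = 48.46°
edge 1: e_1 = (+0.05, -1.61);  n_1 = (-0.9995, -0.0310)
edge 4: e_4 = (+0.24, +2.86);  n_4 = (+0.9965, -0.0836)
∠(n_1, n_4) = 173.42°
δ = |180° − 173.42°| = 6.58°
6.58° ≤ 2α = 48.46°  →  valid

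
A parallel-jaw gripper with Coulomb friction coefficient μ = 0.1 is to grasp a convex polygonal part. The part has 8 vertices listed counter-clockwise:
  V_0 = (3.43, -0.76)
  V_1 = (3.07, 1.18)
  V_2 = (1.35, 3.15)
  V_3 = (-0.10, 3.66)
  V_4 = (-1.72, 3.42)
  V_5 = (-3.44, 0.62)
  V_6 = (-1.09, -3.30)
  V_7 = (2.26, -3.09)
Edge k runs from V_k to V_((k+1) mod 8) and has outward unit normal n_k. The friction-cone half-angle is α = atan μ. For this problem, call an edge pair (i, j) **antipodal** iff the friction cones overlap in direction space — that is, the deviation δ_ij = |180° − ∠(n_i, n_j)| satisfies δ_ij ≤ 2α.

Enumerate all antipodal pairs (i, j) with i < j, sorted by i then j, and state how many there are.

count = 3; pairs: (1,5), (3,6), (4,7)

α = atan 0.1 = 5.71°;  2α = 11.42°
n_0 = (+0.9832, +0.1825)
n_1 = (+0.7533, +0.6577)
n_2 = (+0.3318, +0.9434)
n_3 = (-0.1465, +0.9892)
n_4 = (-0.8521, +0.5234)
n_5 = (-0.8577, -0.5142)
n_6 = (+0.0626, -0.9980)
n_7 = (+0.8937, -0.4487)
  (0,1): δ = 149.39°  ·
  (0,2): δ = 119.89°  ·
  (0,3): δ = 92.09°  ·
  (0,4): δ = 42.07°  ·
  (0,5): δ = 20.43°  ·
  (0,6): δ = 83.07°  ·
  (0,7): δ = 142.82°  ·
  (1,2): δ = 150.50°  ·
  (1,3): δ = 122.70°  ·
  (1,4): δ = 72.69°  ·
  (1,5): δ = 10.18°  ✓
  (1,6): δ = 52.46°  ·
  (1,7): δ = 112.21°  ·
  (2,3): δ = 152.20°  ·
  (2,4): δ = 102.18°  ·
  (2,5): δ = 39.68°  ·
  (2,6): δ = 22.96°  ·
  (2,7): δ = 82.71°  ·
  (3,4): δ = 129.99°  ·
  (3,5): δ = 67.48°  ·
  (3,6): δ = 4.84°  ✓
  (3,7): δ = 54.91°  ·
  (4,5): δ = 117.50°  ·
  (4,6): δ = 54.85°  ·
  (4,7): δ = 4.90°  ✓
  (5,6): δ = 117.36°  ·
  (5,7): δ = 57.61°  ·
  (6,7): δ = 120.25°  ·
antipodal pairs: 3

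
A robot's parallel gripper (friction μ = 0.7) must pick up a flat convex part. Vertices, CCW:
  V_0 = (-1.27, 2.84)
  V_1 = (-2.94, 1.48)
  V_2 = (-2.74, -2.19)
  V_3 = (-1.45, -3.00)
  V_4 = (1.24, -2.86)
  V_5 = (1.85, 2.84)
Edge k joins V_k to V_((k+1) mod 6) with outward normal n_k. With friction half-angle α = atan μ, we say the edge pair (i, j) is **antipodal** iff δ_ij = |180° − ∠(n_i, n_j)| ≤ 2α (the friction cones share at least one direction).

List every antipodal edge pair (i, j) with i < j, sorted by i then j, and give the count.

α = atan 0.7 = 34.99°;  2α = 69.98°
n_0 = (-0.6315, +0.7754)
n_1 = (-0.9985, -0.0544)
n_2 = (-0.5318, -0.8469)
n_3 = (+0.0520, -0.9986)
n_4 = (+0.9943, -0.1064)
n_5 = (+0.0000, +1.0000)
  (0,1): δ = 126.04°  ·
  (0,2): δ = 71.28°  ·
  (0,3): δ = 36.18°  ✓
  (0,4): δ = 44.73°  ✓
  (0,5): δ = 140.84°  ·
  (1,2): δ = 125.24°  ·
  (1,3): δ = 90.14°  ·
  (1,4): δ = 9.23°  ✓
  (1,5): δ = 86.88°  ·
  (2,3): δ = 144.90°  ·
  (2,4): δ = 63.98°  ✓
  (2,5): δ = 32.12°  ✓
  (3,4): δ = 99.09°  ·
  (3,5): δ = 2.98°  ✓
  (4,5): δ = 83.89°  ·
antipodal pairs: 6

count = 6; pairs: (0,3), (0,4), (1,4), (2,4), (2,5), (3,5)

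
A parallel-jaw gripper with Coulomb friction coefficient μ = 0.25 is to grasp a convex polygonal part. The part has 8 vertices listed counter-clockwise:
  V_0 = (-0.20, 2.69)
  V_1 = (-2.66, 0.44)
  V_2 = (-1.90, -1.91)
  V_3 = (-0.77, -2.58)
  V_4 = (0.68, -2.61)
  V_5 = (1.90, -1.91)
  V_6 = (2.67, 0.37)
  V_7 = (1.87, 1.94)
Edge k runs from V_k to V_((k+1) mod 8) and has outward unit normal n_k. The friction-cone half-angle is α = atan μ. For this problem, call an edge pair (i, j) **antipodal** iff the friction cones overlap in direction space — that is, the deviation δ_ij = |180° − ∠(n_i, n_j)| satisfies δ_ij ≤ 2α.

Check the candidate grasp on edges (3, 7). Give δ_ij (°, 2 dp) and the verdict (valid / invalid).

δ = 18.73°, valid

α = atan 0.25 = 14.04°;  2α = 28.07°
edge 3: e_3 = (+1.45, -0.03);  n_3 = (-0.0207, -0.9998)
edge 7: e_7 = (-2.07, +0.75);  n_7 = (+0.3406, +0.9402)
∠(n_3, n_7) = 161.27°
δ = |180° − 161.27°| = 18.73°
18.73° ≤ 2α = 28.07°  →  valid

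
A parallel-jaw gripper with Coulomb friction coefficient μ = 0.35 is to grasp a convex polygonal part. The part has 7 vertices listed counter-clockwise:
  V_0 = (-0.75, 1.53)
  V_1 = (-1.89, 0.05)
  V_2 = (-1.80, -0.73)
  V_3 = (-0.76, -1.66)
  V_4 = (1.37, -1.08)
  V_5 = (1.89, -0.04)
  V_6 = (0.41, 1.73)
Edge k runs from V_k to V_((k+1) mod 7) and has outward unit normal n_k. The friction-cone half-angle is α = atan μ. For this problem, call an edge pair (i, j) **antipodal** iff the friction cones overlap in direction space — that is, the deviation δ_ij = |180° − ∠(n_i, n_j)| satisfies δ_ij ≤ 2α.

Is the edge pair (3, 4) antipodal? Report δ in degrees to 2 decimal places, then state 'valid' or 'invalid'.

δ = 131.80°, invalid

α = atan 0.35 = 19.29°;  2α = 38.58°
edge 3: e_3 = (+2.13, +0.58);  n_3 = (+0.2627, -0.9649)
edge 4: e_4 = (+0.52, +1.04);  n_4 = (+0.8944, -0.4472)
∠(n_3, n_4) = 48.20°
δ = |180° − 48.20°| = 131.80°
131.80° > 2α = 38.58°  →  invalid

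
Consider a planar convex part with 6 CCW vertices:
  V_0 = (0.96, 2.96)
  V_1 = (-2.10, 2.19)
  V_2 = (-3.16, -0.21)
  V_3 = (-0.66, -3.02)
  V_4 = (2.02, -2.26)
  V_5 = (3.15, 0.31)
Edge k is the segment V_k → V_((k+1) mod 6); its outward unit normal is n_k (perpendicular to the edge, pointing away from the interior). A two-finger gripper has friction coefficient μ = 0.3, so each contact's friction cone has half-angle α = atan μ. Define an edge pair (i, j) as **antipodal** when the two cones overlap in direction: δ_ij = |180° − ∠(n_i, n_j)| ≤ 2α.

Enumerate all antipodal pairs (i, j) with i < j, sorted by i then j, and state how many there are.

count = 3; pairs: (0,3), (1,4), (2,5)

α = atan 0.3 = 16.70°;  2α = 33.40°
n_0 = (-0.2440, +0.9698)
n_1 = (-0.9148, +0.4040)
n_2 = (-0.7471, -0.6647)
n_3 = (+0.2728, -0.9621)
n_4 = (+0.9154, -0.4025)
n_5 = (+0.7708, +0.6370)
  (0,1): δ = 127.95°  ·
  (0,2): δ = 62.47°  ·
  (0,3): δ = 1.71°  ✓
  (0,4): δ = 52.14°  ·
  (0,5): δ = 115.45°  ·
  (1,2): δ = 114.51°  ·
  (1,3): δ = 50.34°  ·
  (1,4): δ = 0.09°  ✓
  (1,5): δ = 63.40°  ·
  (2,3): δ = 115.83°  ·
  (2,4): δ = 65.39°  ·
  (2,5): δ = 2.09°  ✓
  (3,4): δ = 129.57°  ·
  (3,5): δ = 66.26°  ·
  (4,5): δ = 116.69°  ·
antipodal pairs: 3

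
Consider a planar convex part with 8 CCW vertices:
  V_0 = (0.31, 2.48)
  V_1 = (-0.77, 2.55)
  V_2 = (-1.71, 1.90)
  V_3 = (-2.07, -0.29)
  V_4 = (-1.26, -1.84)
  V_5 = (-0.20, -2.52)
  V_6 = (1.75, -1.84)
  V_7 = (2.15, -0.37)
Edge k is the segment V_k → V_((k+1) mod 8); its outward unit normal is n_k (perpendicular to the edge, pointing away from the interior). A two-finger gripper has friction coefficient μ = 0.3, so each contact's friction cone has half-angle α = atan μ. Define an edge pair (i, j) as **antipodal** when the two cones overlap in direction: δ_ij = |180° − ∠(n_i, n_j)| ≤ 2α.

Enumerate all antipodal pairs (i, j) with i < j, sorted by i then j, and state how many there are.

count = 6; pairs: (0,4), (0,5), (1,5), (2,6), (3,7), (4,7)

α = atan 0.3 = 16.70°;  2α = 33.40°
n_0 = (+0.0647, +0.9979)
n_1 = (-0.5688, +0.8225)
n_2 = (-0.9868, +0.1622)
n_3 = (-0.8863, -0.4632)
n_4 = (-0.5400, -0.8417)
n_5 = (+0.3293, -0.9442)
n_6 = (+0.9649, -0.2626)
n_7 = (+0.8401, +0.5424)
  (0,1): δ = 141.63°  ·
  (0,2): δ = 95.63°  ·
  (0,3): δ = 58.70°  ·
  (0,4): δ = 28.97°  ✓
  (0,5): δ = 22.93°  ✓
  (0,6): δ = 78.49°  ·
  (0,7): δ = 126.56°  ·
  (1,2): δ = 134.00°  ·
  (1,3): δ = 97.07°  ·
  (1,4): δ = 67.34°  ·
  (1,5): δ = 15.44°  ✓
  (1,6): δ = 40.11°  ·
  (1,7): δ = 88.18°  ·
  (2,3): δ = 143.07°  ·
  (2,4): δ = 113.35°  ·
  (2,5): δ = 61.44°  ·
  (2,6): δ = 5.89°  ✓
  (2,7): δ = 42.18°  ·
  (3,4): δ = 150.27°  ·
  (3,5): δ = 98.37°  ·
  (3,6): δ = 42.81°  ·
  (3,7): δ = 5.26°  ✓
  (4,5): δ = 128.09°  ·
  (4,6): δ = 72.54°  ·
  (4,7): δ = 24.47°  ✓
  (5,6): δ = 124.45°  ·
  (5,7): δ = 76.38°  ·
  (6,7): δ = 131.93°  ·
antipodal pairs: 6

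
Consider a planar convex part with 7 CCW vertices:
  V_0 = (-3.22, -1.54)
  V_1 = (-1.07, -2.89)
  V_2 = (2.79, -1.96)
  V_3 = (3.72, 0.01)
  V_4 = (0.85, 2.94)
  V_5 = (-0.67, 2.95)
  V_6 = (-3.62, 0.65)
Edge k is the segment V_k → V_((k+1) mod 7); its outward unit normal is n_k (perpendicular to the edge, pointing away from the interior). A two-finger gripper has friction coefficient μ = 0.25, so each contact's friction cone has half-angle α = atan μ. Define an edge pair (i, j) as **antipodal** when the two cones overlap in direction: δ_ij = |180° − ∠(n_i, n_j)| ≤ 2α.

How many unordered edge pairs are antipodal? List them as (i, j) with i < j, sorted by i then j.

count = 4; pairs: (0,3), (1,4), (1,5), (2,5)

α = atan 0.25 = 14.04°;  2α = 28.07°
n_0 = (-0.5318, -0.8469)
n_1 = (+0.2342, -0.9722)
n_2 = (+0.9043, -0.4269)
n_3 = (+0.7144, +0.6998)
n_4 = (+0.0066, +1.0000)
n_5 = (-0.6149, +0.7886)
n_6 = (-0.9837, -0.1797)
  (0,1): δ = 134.33°  ·
  (0,2): δ = 83.15°  ·
  (0,3): δ = 13.47°  ✓
  (0,4): δ = 31.75°  ·
  (0,5): δ = 70.07°  ·
  (0,6): δ = 132.48°  ·
  (1,2): δ = 128.82°  ·
  (1,3): δ = 59.14°  ·
  (1,4): δ = 13.92°  ✓
  (1,5): δ = 24.40°  ✓
  (1,6): δ = 86.80°  ·
  (2,3): δ = 110.32°  ·
  (2,4): δ = 65.11°  ·
  (2,5): δ = 26.79°  ✓
  (2,6): δ = 35.62°  ·
  (3,4): δ = 134.78°  ·
  (3,5): δ = 96.47°  ·
  (3,6): δ = 34.06°  ·
  (4,5): δ = 141.68°  ·
  (4,6): δ = 79.27°  ·
  (5,6): δ = 117.59°  ·
antipodal pairs: 4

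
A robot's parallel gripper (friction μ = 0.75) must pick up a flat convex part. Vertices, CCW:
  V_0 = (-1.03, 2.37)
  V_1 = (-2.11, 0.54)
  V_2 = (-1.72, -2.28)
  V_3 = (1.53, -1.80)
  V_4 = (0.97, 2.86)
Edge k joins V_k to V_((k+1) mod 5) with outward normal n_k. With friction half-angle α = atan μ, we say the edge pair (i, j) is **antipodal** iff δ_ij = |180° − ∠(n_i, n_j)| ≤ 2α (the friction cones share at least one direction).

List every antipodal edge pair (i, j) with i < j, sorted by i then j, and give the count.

count = 4; pairs: (0,2), (0,3), (1,3), (2,4)

α = atan 0.75 = 36.87°;  2α = 73.74°
n_0 = (-0.8612, +0.5083)
n_1 = (-0.9906, -0.1370)
n_2 = (+0.1461, -0.9893)
n_3 = (+0.9929, +0.1193)
n_4 = (-0.2380, +0.9713)
  (0,1): δ = 141.58°  ·
  (0,2): δ = 51.05°  ✓
  (0,3): δ = 37.40°  ✓
  (0,4): δ = 134.31°  ·
  (1,2): δ = 89.47°  ·
  (1,3): δ = 1.02°  ✓
  (1,4): δ = 95.89°  ·
  (2,3): δ = 91.55°  ·
  (2,4): δ = 5.36°  ✓
  (3,4): δ = 83.09°  ·
antipodal pairs: 4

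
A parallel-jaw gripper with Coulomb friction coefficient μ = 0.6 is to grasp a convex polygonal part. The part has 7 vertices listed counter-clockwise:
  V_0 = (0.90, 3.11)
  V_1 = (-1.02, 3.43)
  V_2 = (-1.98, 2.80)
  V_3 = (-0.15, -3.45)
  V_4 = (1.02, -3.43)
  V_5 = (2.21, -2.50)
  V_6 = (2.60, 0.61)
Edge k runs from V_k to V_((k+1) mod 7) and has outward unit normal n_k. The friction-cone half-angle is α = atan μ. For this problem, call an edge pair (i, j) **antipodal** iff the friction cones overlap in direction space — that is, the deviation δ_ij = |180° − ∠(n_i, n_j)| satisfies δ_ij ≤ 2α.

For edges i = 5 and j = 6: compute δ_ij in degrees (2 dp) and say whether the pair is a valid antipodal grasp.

α = atan 0.6 = 30.96°;  2α = 61.93°
edge 5: e_5 = (+0.39, +3.11);  n_5 = (+0.9922, -0.1244)
edge 6: e_6 = (-1.70, +2.50);  n_6 = (+0.8269, +0.5623)
∠(n_5, n_6) = 41.36°
δ = |180° − 41.36°| = 138.64°
138.64° > 2α = 61.93°  →  invalid

δ = 138.64°, invalid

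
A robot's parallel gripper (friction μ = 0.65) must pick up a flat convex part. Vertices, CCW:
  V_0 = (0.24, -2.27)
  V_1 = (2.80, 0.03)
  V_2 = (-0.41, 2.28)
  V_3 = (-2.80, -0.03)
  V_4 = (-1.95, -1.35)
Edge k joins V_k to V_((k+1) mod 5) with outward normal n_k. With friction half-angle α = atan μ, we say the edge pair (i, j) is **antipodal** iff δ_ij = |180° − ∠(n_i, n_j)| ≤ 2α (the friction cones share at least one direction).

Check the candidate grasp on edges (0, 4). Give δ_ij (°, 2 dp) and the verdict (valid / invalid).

δ = 115.28°, invalid

α = atan 0.65 = 33.02°;  2α = 66.05°
edge 0: e_0 = (+2.56, +2.30);  n_0 = (+0.6683, -0.7439)
edge 4: e_4 = (+2.19, -0.92);  n_4 = (-0.3873, -0.9220)
∠(n_0, n_4) = 64.72°
δ = |180° − 64.72°| = 115.28°
115.28° > 2α = 66.05°  →  invalid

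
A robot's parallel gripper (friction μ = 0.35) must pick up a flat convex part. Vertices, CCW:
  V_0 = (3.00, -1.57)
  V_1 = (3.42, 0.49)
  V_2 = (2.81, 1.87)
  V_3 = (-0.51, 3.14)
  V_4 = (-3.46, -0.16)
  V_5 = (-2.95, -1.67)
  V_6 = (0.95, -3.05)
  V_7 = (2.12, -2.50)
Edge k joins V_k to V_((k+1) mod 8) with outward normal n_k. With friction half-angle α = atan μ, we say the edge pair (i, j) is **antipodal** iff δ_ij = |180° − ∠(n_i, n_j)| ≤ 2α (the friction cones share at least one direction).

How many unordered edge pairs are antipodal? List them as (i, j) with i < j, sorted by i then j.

α = atan 0.35 = 19.29°;  2α = 38.58°
n_0 = (+0.9798, -0.1998)
n_1 = (+0.9146, +0.4043)
n_2 = (+0.3573, +0.9340)
n_3 = (-0.7455, +0.6665)
n_4 = (-0.9474, -0.3200)
n_5 = (-0.3336, -0.9427)
n_6 = (+0.4254, -0.9050)
n_7 = (+0.7264, -0.6873)
  (0,1): δ = 144.63°  ·
  (0,2): δ = 99.41°  ·
  (0,3): δ = 30.27°  ✓
  (0,4): δ = 30.19°  ✓
  (0,5): δ = 82.04°  ·
  (0,6): δ = 126.70°  ·
  (0,7): δ = 148.11°  ·
  (1,2): δ = 134.78°  ·
  (1,3): δ = 65.64°  ·
  (1,4): δ = 5.18°  ✓
  (1,5): δ = 46.67°  ·
  (1,6): δ = 91.33°  ·
  (1,7): δ = 112.74°  ·
  (2,3): δ = 110.86°  ·
  (2,4): δ = 50.40°  ·
  (2,5): δ = 1.45°  ✓
  (2,6): δ = 46.11°  ·
  (2,7): δ = 67.52°  ·
  (3,4): δ = 119.54°  ·
  (3,5): δ = 67.69°  ·
  (3,6): δ = 23.03°  ✓
  (3,7): δ = 1.62°  ✓
  (4,5): δ = 128.15°  ·
  (4,6): δ = 83.48°  ·
  (4,7): δ = 62.08°  ·
  (5,6): δ = 135.34°  ·
  (5,7): δ = 113.93°  ·
  (6,7): δ = 158.60°  ·
antipodal pairs: 6

count = 6; pairs: (0,3), (0,4), (1,4), (2,5), (3,6), (3,7)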